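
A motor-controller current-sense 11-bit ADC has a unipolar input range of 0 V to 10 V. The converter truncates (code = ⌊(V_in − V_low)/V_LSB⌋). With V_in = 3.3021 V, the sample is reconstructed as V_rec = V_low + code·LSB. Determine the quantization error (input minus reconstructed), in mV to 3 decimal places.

Step size: 10 V ÷ 2^11 = 4.883 mV.
(3.3021 − 0)/0.00488281 = 676.2701; ⌊·⌋ gives code 676.
Reconstructed: 3.3007812 V.
Difference: 0.00131875 V → 1.319 mV.

1.319 mV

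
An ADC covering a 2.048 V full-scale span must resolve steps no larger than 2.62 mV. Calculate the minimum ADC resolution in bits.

Number of steps required ≥ 2.048 V / 2.62 mV = 781.68.
Need 2^N ≥ 781.68; 2^9 = 512, 2^10 = 1024.
Minimum N = 10.

10 bits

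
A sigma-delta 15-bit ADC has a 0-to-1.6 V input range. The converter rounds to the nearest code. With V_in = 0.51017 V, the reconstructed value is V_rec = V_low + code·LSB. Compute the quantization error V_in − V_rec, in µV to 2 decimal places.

13.75 µV

LSB = 1.6/2^15 = 48.83 µV.
(V_in − V_low)/LSB = (0.51017 − 0)/4.88281e-05 = 10448.2816 → code 10448 (round).
V_rec = 0 + 10448·4.88281e-05 = 0.51015625 V.
V_in − V_rec = 1.375e-05 V = 13.75 µV.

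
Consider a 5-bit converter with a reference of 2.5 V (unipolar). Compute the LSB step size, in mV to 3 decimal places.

Full-scale span = 2.5 V.
LSB = 2.5 / 2^5 = 2.5 / 32 = 0.078125 V = 78.125 mV.

78.125 mV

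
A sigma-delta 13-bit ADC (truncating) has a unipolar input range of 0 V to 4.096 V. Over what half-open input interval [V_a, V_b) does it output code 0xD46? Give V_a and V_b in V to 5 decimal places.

[1.69900 V, 1.69950 V)

LSB = 4.096/2^13 = 0.500 mV.
Code 0xD46 = 3398 decimal.
V_a = V_low + 3398·LSB = 1.699 V; V_b = V_low + 3399·LSB = 1.6995 V.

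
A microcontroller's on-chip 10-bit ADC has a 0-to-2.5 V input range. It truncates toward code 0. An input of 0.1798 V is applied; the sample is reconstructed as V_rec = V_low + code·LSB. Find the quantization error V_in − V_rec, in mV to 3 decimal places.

1.577 mV

LSB = 2.5/2^10 = 2.441 mV.
Scaled input = 73.6461 LSBs, so code = 73.
Code 73 maps back to 0 + 73×0.00244141 V = 0.17822266 V.
Difference: 0.00157734 V → 1.577 mV.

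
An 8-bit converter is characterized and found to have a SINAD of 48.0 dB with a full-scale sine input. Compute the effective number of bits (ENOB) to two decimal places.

7.68 bits

ENOB = (SINAD − 1.76) / 6.02 = (48.0 − 1.76)/6.02 = 7.681.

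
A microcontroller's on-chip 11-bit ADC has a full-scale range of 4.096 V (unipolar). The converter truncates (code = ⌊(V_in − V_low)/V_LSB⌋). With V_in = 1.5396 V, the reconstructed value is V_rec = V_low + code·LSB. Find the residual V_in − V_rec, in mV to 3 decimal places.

1.600 mV

Step size: 4.096 V ÷ 2^11 = 2.000 mV.
(V_in − V_low)/LSB = (1.5396 − 0)/0.002 = 769.8000 → code 769 (floor).
Reconstructed: 1.538 V.
Difference: 0.0016 V → 1.600 mV.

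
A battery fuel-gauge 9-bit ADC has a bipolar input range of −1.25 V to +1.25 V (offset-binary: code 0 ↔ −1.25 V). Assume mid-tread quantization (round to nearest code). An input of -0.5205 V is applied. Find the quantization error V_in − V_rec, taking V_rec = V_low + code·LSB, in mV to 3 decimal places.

1.961 mV

Step size: 2.5 V ÷ 2^9 = 4.883 mV.
(-0.5205 − (−1.25))/0.00488281 = 149.4016; round gives code 149.
Code 149 maps back to (−1.25) + 149×0.00488281 V = -0.52246094 V.
Error = -0.5205 − (−0.52246094) = 0.00196094 V = 1.961 mV.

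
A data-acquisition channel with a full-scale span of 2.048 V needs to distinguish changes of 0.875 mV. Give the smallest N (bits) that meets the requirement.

12 bits

Number of steps required ≥ 2.048 V / 0.875 mV = 2340.57.
Need 2^N ≥ 2340.57; 2^11 = 2048, 2^12 = 4096.
Minimum N = 12.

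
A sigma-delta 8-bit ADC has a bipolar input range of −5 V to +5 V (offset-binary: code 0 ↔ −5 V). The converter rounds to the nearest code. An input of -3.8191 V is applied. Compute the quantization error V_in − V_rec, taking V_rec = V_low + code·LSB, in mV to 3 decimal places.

9.025 mV

One LSB is 10 V / 256 = 39.062 mV.
Scaled input = 30.2310 LSBs, so code = 30.
Code 30 maps back to (−5) + 30×0.0390625 V = -3.828125 V.
V_in − V_rec = 0.009025 V = 9.025 mV.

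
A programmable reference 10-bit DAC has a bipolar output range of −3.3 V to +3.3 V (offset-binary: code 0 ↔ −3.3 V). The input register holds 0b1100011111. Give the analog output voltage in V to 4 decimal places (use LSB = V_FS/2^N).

1.8498 V

LSB = 6.6 V / 2^10 = 6.445 mV.
Code 0b1100011111 = 799 decimal.
V_out = (−3.3) + 799 × 0.00644531 V = 1.8498 V.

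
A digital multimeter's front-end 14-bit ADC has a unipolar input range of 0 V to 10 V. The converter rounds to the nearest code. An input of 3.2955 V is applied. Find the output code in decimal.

code 5399

Full-scale span = 10 V; LSB = 10/2^14 = 0.610 mV.
Input sits at 5399.347 steps above V_low.
So the output code is 5399.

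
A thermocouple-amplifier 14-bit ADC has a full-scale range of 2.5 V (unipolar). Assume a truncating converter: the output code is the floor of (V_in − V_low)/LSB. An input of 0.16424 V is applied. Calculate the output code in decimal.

With 16384 levels over 2.5 V, one step is 152.59 µV.
Input sits at 1076.363 steps above V_low.
So the output code is 1076.

code 1076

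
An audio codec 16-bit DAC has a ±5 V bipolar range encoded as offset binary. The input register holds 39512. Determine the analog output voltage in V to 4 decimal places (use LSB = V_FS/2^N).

LSB = 10 V / 2^16 = 152.59 µV.
V_out = (−5) + 39512 × 0.000152588 V = 1.02905 V.

1.0291 V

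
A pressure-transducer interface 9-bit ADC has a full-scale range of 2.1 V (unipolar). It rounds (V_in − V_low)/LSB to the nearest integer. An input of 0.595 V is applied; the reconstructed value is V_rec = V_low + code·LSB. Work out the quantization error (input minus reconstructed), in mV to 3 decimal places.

0.273 mV

LSB = 2.1/2^9 = 4.102 mV.
(0.595 − 0)/0.00410156 = 145.0667; round gives code 145.
Code 145 maps back to 0 + 145×0.00410156 V = 0.59472656 V.
Difference: 0.000273438 V → 0.273 mV.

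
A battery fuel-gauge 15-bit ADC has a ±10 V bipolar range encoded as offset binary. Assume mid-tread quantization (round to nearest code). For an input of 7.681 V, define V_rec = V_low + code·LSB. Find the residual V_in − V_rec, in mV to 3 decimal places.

LSB = 20/2^15 = 0.610 mV.
(V_in − V_low)/LSB = (7.681 − (−10))/0.000610352 = 28968.5504 → code 28969 (round).
Reconstructed: 7.6812744 V.
Error = 7.681 − 7.6812744 = -0.000274414 V = -0.274 mV.

-0.274 mV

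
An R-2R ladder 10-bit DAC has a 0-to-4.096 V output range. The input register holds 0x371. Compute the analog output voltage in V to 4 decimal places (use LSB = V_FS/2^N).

LSB = 4.096 V / 2^10 = 4.000 mV.
Code 0x371 = 881 decimal.
V_out = 0 + 881 × 0.004 V = 3.524 V.

3.5240 V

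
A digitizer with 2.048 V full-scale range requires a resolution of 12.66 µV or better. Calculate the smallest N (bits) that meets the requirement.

18 bits

Number of steps required ≥ 2.048 V / 12.66 µV = 161769.35.
Need 2^N ≥ 161769.35; 2^17 = 131072, 2^18 = 262144.
Minimum N = 18.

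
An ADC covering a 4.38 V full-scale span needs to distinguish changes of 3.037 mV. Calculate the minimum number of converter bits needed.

11 bits

Number of steps required ≥ 4.38 V / 3.037 mV = 1442.21.
Need 2^N ≥ 1442.21; 2^10 = 1024, 2^11 = 2048.
Minimum N = 11.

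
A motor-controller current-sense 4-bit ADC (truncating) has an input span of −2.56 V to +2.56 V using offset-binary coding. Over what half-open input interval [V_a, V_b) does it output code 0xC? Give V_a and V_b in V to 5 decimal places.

[1.28000 V, 1.60000 V)

LSB = 5.12/2^4 = 320.000 mV.
Code 0xC = 12 decimal.
V_a = V_low + 12·LSB = 1.28 V; V_b = V_low + 13·LSB = 1.6 V.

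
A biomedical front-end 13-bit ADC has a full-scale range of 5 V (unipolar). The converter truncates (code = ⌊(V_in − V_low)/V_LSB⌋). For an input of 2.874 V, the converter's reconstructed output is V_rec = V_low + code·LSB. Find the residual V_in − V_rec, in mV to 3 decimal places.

LSB = 5/2^13 = 0.610 mV.
Scaled input = 4708.7616 LSBs, so code = 4708.
Code 4708 maps back to 0 + 4708×0.000610352 V = 2.8735352 V.
V_in − V_rec = 0.000464844 V = 0.465 mV.

0.465 mV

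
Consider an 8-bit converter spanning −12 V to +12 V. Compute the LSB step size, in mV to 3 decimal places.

Full-scale span = 24 V.
LSB = 24 / 2^8 = 24 / 256 = 0.09375 V = 93.750 mV.

93.750 mV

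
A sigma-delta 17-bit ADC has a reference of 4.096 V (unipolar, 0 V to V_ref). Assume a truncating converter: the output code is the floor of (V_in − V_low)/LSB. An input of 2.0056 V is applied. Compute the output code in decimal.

code 64179

With 131072 levels over 4.096 V, one step is 31.25 µV.
(2.0056 − 0) / 3.125e-05 = 64179.200 LSBs.
⌊·⌋(64179.200) = 64179.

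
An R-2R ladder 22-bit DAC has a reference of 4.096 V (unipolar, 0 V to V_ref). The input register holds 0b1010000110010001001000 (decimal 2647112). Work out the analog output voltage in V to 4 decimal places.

2.5851 V

LSB = 4.096 V / 2^22 = 0.98 µV.
Code 0b1010000110010001001000 = 2647112 decimal.
V_out = 0 + 2647112 × 9.76563e-07 V = 2.58507 V.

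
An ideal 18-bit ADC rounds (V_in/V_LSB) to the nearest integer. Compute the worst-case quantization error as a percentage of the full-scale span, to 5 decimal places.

Rounding → worst-case error = ½ LSB = V_FS/2^19, so 100/524288 = 0.000190735 % of full scale.

0.00019 %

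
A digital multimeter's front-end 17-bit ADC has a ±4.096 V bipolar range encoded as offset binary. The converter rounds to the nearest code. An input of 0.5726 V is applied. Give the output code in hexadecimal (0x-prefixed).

code 0x123CA (decimal 74698)

LSB = 8.192 V / 131072 = 62.50 µV.
(V_in − V_low)/LSB = (0.5726 − (−4.096)) / 6.25e-05 = 74697.600.
Round → code 74698.
In hexadecimal (0x-prefixed): 0x123CA.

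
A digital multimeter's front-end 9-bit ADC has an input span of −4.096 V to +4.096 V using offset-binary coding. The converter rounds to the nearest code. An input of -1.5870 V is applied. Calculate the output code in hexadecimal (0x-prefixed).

LSB = 8.192 V / 512 = 16.000 mV.
(-1.5870 − (−4.096)) / 0.016 = 156.812 LSBs.
round(156.812) = 157.
In hexadecimal (0x-prefixed): 0x9D.

code 0x9D (decimal 157)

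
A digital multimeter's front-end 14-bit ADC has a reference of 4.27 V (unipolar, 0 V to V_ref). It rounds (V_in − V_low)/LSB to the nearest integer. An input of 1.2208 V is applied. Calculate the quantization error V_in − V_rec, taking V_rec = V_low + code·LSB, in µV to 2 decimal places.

LSB = 4.27/2^14 = 260.62 µV.
(1.2208 − 0)/0.00026062 = 4684.2125; round gives code 4684.
Reconstructed: 1.2207446 V.
Error = 1.2208 − 1.2207446 = 5.53711e-05 V = 55.37 µV.

55.37 µV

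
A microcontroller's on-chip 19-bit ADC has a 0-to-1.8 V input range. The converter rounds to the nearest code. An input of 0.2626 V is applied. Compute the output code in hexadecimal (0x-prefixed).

code 0x12AC8 (decimal 76488)

Full-scale span = 1.8 V; LSB = 1.8/2^19 = 3.43 µV.
Input sits at 76487.794 steps above V_low.
So the output code is 76488.
In hexadecimal (0x-prefixed): 0x12AC8.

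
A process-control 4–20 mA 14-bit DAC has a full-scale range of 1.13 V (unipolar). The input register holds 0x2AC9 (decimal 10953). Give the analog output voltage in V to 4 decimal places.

0.7554 V

LSB = 1.13 V / 2^14 = 68.97 µV.
Code 0x2AC9 = 10953 decimal.
V_out = 0 + 10953 × 6.89697e-05 V = 0.755425 V.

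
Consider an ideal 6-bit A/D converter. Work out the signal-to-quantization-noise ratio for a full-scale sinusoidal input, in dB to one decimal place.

37.9 dB

SNR ≈ 6.02·N + 1.76 dB = 6.02·6 + 1.76 = 37.88 dB.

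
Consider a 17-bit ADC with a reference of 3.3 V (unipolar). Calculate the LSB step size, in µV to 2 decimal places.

25.18 µV

Full-scale span = 3.3 V.
LSB = 3.3 / 2^17 = 3.3 / 131072 = 2.5177e-05 V = 25.18 µV.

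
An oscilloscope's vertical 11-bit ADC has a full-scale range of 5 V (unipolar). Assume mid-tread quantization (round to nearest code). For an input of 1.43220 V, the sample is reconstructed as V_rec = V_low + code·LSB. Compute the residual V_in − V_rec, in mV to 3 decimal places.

LSB = 5/2^11 = 2.441 mV.
(V_in − V_low)/LSB = (1.43220 − 0)/0.00244141 = 586.6291 → code 587 (round).
Reconstructed: 1.4331055 V.
Error = 1.43220 − 1.4331055 = -0.000905469 V = -0.905 mV.

-0.905 mV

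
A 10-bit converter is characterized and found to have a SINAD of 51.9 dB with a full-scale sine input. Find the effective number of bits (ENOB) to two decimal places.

ENOB = (SINAD − 1.76) / 6.02 = (51.9 − 1.76)/6.02 = 8.329.

8.33 bits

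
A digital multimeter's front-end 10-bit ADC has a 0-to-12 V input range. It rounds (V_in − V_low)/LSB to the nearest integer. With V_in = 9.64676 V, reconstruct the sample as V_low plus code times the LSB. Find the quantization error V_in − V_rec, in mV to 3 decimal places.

2.229 mV

Step size: 12 V ÷ 2^10 = 11.719 mV.
(9.64676 − 0)/0.0117188 = 823.1902; round gives code 823.
Reconstructed: 9.6445312 V.
Error = 9.64676 − 9.6445312 = 0.00222875 V = 2.229 mV.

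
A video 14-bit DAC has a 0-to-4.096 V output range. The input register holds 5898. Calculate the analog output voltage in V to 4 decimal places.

LSB = 4.096 V / 2^14 = 250.00 µV.
V_out = 0 + 5898 × 0.00025 V = 1.4745 V.

1.4745 V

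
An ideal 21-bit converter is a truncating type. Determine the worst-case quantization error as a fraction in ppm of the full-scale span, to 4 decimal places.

Truncating → worst-case error = 1 LSB = V_FS/2^21, so 1e+06/2097152 = 0.476837 ppm of full scale.

0.4768 ppm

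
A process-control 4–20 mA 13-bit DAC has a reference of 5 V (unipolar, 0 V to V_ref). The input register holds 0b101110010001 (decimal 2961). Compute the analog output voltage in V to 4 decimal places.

LSB = 5 V / 2^13 = 0.610 mV.
Code 0b101110010001 = 2961 decimal.
V_out = 0 + 2961 × 0.000610352 V = 1.80725 V.

1.8073 V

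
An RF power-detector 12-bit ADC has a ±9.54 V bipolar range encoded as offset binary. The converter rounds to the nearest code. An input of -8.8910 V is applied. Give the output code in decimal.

code 139

With 4096 levels over 19.08 V, one step is 4.658 mV.
(V_in − V_low)/LSB = (-8.8910 − (−9.54)) / 0.0046582 = 139.324.
round(139.324) = 139.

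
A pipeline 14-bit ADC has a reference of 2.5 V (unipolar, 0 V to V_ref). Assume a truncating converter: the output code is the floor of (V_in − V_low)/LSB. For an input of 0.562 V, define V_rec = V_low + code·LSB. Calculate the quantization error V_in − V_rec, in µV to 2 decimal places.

One LSB is 2.5 V / 16384 = 152.59 µV.
(V_in − V_low)/LSB = (0.562 − 0)/0.000152588 = 3683.1232 → code 3683 (floor).
Reconstructed: 0.5619812 V.
Error = 0.562 − 0.5619812 = 1.87988e-05 V = 18.80 µV.

18.80 µV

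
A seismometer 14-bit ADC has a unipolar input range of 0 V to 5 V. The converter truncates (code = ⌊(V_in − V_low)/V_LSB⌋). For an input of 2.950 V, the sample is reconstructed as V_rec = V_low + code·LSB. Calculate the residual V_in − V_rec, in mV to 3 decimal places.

0.171 mV

Step size: 5 V ÷ 2^14 = 305.18 µV.
(2.950 − 0)/0.000305176 = 9666.5600; ⌊·⌋ gives code 9666.
Code 9666 maps back to 0 + 9666×0.000305176 V = 2.9498291 V.
Error = 2.950 − 2.9498291 = 0.000170898 V = 0.171 mV.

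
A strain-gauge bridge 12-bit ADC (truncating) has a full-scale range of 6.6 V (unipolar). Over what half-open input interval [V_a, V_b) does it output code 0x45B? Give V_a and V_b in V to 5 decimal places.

[1.79663 V, 1.79824 V)

LSB = 6.6/2^12 = 1.611 mV.
Code 0x45B = 1115 decimal.
V_a = V_low + 1115·LSB = 1.79663 V; V_b = V_low + 1116·LSB = 1.79824 V.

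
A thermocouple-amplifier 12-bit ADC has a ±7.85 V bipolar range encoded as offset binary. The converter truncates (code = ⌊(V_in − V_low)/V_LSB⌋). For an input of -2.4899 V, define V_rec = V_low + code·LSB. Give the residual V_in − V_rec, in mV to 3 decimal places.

1.555 mV

One LSB is 15.7 V / 4096 = 3.833 mV.
(-2.4899 − (−7.85))/0.00383301 = 1398.4057; ⌊·⌋ gives code 1398.
V_rec = (−7.85) + 1398·0.00383301 = -2.4914551 V.
V_in − V_rec = 0.00155508 V = 1.555 mV.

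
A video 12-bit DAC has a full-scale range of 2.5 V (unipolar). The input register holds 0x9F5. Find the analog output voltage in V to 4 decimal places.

1.5558 V

LSB = 2.5 V / 2^12 = 0.610 mV.
Code 0x9F5 = 2549 decimal.
V_out = 0 + 2549 × 0.000610352 V = 1.55579 V.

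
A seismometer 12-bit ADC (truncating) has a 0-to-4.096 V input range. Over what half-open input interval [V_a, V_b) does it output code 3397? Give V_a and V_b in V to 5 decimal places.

LSB = 4.096/2^12 = 1.000 mV.
V_a = V_low + 3397·LSB = 3.397 V; V_b = V_low + 3398·LSB = 3.398 V.

[3.39700 V, 3.39800 V)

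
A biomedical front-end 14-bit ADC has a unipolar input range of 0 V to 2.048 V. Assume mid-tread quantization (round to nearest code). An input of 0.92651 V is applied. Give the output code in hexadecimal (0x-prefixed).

With 16384 levels over 2.048 V, one step is 125.00 µV.
Input sits at 7412.080 steps above V_low.
round(7412.080) = 7412.
In hexadecimal (0x-prefixed): 0x1CF4.

code 0x1CF4 (decimal 7412)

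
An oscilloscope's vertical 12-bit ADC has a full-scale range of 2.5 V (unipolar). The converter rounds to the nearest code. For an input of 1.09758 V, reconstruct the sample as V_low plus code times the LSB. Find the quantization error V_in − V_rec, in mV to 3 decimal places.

LSB = 2.5/2^12 = 0.610 mV.
(1.09758 − 0)/0.000610352 = 1798.2751; round gives code 1798.
V_rec = 0 + 1798·0.000610352 = 1.0974121 V.
Error = 1.09758 − 1.0974121 = 0.000167891 V = 0.168 mV.

0.168 mV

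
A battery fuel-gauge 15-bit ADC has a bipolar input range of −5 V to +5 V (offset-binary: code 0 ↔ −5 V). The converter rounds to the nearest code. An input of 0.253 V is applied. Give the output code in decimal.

code 17213

With 32768 levels over 10 V, one step is 305.18 µV.
(0.253 − (−5)) / 0.000305176 = 17213.030 LSBs.
So the output code is 17213.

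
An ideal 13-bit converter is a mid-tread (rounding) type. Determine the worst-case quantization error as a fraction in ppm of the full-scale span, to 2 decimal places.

61.04 ppm

Rounding → worst-case error = ½ LSB = V_FS/2^14, so 1e+06/16384 = 61.0352 ppm of full scale.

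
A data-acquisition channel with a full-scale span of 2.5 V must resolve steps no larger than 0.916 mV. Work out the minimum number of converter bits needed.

Number of steps required ≥ 2.5 V / 0.916 mV = 2729.26.
Need 2^N ≥ 2729.26; 2^11 = 2048, 2^12 = 4096.
Minimum N = 12.

12 bits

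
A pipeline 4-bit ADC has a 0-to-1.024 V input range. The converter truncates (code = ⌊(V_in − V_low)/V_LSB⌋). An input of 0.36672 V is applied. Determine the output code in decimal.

Full-scale span = 1.024 V; LSB = 1.024/2^4 = 64.000 mV.
(0.36672 − 0) / 0.064 = 5.730 LSBs.
So the output code is 5.

code 5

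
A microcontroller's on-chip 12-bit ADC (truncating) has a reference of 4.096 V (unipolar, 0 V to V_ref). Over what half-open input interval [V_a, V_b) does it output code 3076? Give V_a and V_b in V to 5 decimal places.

[3.07600 V, 3.07700 V)

LSB = 4.096/2^12 = 1.000 mV.
V_a = V_low + 3076·LSB = 3.076 V; V_b = V_low + 3077·LSB = 3.077 V.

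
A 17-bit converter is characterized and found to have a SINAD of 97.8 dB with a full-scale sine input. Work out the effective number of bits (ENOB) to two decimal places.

15.95 bits

ENOB = (SINAD − 1.76) / 6.02 = (97.8 − 1.76)/6.02 = 15.953.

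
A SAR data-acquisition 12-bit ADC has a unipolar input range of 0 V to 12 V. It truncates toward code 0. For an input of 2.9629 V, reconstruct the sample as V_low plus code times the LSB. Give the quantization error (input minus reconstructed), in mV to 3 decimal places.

0.986 mV

One LSB is 12 V / 4096 = 2.930 mV.
(2.9629 − 0)/0.00292969 = 1011.3365; ⌊·⌋ gives code 1011.
V_rec = 0 + 1011·0.00292969 = 2.9619141 V.
Error = 2.9629 − 2.9619141 = 0.000985938 V = 0.986 mV.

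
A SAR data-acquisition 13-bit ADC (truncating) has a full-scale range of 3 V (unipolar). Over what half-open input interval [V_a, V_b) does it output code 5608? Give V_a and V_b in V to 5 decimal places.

[2.05371 V, 2.05408 V)

LSB = 3/2^13 = 366.21 µV.
V_a = V_low + 5608·LSB = 2.05371 V; V_b = V_low + 5609·LSB = 2.05408 V.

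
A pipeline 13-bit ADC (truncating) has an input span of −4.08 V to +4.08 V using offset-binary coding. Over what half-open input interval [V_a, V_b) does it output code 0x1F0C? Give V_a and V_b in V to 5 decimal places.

LSB = 8.16/2^13 = 0.996 mV.
Code 0x1F0C = 7948 decimal.
V_a = V_low + 7948·LSB = 3.83695 V; V_b = V_low + 7949·LSB = 3.83795 V.

[3.83695 V, 3.83795 V)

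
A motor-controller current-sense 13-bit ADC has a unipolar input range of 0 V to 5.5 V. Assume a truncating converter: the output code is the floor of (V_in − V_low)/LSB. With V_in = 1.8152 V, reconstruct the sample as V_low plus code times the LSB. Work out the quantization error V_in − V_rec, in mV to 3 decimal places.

One LSB is 5.5 V / 8192 = 0.671 mV.
(1.8152 − 0)/0.000671387 = 2703.6579; ⌊·⌋ gives code 2703.
Code 2703 maps back to 0 + 2703×0.000671387 V = 1.8147583 V.
Error = 1.8152 − 1.8147583 = 0.000441699 V = 0.442 mV.

0.442 mV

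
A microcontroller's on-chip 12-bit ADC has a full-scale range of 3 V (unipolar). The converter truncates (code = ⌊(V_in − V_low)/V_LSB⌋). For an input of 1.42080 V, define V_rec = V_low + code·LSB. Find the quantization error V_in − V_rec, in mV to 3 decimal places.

Step size: 3 V ÷ 2^12 = 0.732 mV.
Scaled input = 1939.8656 LSBs, so code = 1939.
V_rec = 0 + 1939·0.000732422 = 1.420166 V.
Difference: 0.000633984 V → 0.634 mV.

0.634 mV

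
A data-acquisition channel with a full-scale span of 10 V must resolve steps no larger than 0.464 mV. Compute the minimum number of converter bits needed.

Number of steps required ≥ 10 V / 0.464 mV = 21551.72.
Need 2^N ≥ 21551.72; 2^14 = 16384, 2^15 = 32768.
Minimum N = 15.

15 bits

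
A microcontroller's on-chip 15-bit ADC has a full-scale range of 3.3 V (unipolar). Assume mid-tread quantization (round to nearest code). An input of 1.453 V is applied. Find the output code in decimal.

LSB = 3.3 V / 32768 = 100.71 µV.
(V_in − V_low)/LSB = (1.453 − 0) / 0.000100708 = 14427.850.
So the output code is 14428.

code 14428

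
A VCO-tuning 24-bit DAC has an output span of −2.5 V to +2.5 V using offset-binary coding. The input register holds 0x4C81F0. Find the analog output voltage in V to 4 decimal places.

-1.0057 V

LSB = 5 V / 2^24 = 0.30 µV.
Code 0x4C81F0 = 5014000 decimal.
V_out = (−2.5) + 5014000 × 2.98023e-07 V = -1.00571 V.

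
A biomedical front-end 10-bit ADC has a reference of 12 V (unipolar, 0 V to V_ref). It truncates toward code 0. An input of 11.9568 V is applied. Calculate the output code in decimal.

Full-scale span = 12 V; LSB = 12/2^10 = 11.719 mV.
Input sits at 1020.314 steps above V_low.
⌊·⌋(1020.314) = 1020.

code 1020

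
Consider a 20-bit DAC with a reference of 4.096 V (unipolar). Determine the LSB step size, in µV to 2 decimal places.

3.91 µV

Full-scale span = 4.096 V.
LSB = 4.096 / 2^20 = 4.096 / 1048576 = 3.90625e-06 V = 3.91 µV.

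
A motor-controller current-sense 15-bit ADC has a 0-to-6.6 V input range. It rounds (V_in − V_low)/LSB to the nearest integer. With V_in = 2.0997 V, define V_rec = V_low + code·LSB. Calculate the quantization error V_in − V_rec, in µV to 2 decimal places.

-61.96 µV

One LSB is 6.6 V / 32768 = 201.42 µV.
(2.0997 − 0)/0.000201416 = 10424.6924; round gives code 10425.
V_rec = 0 + 10425·0.000201416 = 2.099762 V.
Difference: -6.19629e-05 V → -61.96 µV.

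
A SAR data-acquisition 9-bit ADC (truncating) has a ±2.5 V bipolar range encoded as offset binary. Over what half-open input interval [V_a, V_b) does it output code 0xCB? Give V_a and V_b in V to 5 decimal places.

LSB = 5/2^9 = 9.766 mV.
Code 0xCB = 203 decimal.
V_a = V_low + 203·LSB = -0.517578 V; V_b = V_low + 204·LSB = -0.507812 V.

[-0.51758 V, -0.50781 V)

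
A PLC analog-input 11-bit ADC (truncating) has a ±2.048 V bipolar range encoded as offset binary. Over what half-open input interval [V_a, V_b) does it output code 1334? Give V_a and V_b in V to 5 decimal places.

[0.62000 V, 0.62200 V)

LSB = 4.096/2^11 = 2.000 mV.
V_a = V_low + 1334·LSB = 0.62 V; V_b = V_low + 1335·LSB = 0.622 V.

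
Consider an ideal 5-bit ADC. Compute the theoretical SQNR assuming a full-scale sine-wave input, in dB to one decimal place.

31.9 dB

SNR ≈ 6.02·N + 1.76 dB = 6.02·5 + 1.76 = 31.86 dB.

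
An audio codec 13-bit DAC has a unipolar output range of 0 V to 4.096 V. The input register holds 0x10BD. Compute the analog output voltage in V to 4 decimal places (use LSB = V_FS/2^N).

LSB = 4.096 V / 2^13 = 0.500 mV.
Code 0x10BD = 4285 decimal.
V_out = 0 + 4285 × 0.0005 V = 2.1425 V.

2.1425 V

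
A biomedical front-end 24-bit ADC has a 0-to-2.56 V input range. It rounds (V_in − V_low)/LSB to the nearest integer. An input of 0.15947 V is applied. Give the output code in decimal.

Full-scale span = 2.56 V; LSB = 2.56/2^24 = 0.15 µV.
(0.15947 − 0) / 1.52588e-07 = 1045102.592 LSBs.
So the output code is 1045103.

code 1045103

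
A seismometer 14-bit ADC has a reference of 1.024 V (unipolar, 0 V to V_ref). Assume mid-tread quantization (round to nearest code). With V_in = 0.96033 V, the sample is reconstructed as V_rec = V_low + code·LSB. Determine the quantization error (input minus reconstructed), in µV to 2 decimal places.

One LSB is 1.024 V / 16384 = 62.50 µV.
(0.96033 − 0)/6.25e-05 = 15365.2800; round gives code 15365.
V_rec = 0 + 15365·6.25e-05 = 0.9603125 V.
Error = 0.96033 − 0.9603125 = 1.75e-05 V = 17.50 µV.

17.50 µV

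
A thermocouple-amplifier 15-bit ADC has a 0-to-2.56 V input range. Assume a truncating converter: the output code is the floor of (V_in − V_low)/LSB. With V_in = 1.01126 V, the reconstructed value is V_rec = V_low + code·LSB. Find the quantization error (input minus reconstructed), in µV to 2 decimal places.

Step size: 2.56 V ÷ 2^15 = 78.12 µV.
(V_in − V_low)/LSB = (1.01126 − 0)/7.8125e-05 = 12944.1280 → code 12944 (floor).
V_rec = 0 + 12944·7.8125e-05 = 1.01125 V.
Error = 1.01126 − 1.01125 = 1e-05 V = 10.00 µV.

10.00 µV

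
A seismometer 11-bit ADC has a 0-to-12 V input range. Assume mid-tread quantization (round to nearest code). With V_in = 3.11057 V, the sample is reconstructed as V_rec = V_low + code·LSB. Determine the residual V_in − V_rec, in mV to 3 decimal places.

LSB = 12/2^11 = 5.859 mV.
(V_in − V_low)/LSB = (3.11057 − 0)/0.00585938 = 530.8706 → code 531 (round).
Code 531 maps back to 0 + 531×0.00585938 V = 3.1113281 V.
Difference: -0.000758125 V → -0.758 mV.

-0.758 mV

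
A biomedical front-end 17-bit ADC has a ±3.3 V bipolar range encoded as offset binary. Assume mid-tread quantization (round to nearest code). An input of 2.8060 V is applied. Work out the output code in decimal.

With 131072 levels over 6.6 V, one step is 50.35 µV.
(2.8060 − (−3.3)) / 5.0354e-05 = 121261.459 LSBs.
round(121261.459) = 121261.

code 121261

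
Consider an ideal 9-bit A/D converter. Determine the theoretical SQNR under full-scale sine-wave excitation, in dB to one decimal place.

SNR ≈ 6.02·N + 1.76 dB = 6.02·9 + 1.76 = 55.94 dB.

55.9 dB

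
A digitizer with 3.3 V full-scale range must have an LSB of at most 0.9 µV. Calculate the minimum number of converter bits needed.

Number of steps required ≥ 3.3 V / 0.9 µV = 3666666.67.
Need 2^N ≥ 3666666.67; 2^21 = 2097152, 2^22 = 4194304.
Minimum N = 22.

22 bits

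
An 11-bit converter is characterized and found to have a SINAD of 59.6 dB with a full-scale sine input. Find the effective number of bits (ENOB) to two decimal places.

9.61 bits

ENOB = (SINAD − 1.76) / 6.02 = (59.6 − 1.76)/6.02 = 9.608.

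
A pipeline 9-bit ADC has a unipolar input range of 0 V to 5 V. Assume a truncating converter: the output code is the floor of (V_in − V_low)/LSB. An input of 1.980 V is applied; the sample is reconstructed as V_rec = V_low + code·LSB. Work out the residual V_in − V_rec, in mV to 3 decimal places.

Step size: 5 V ÷ 2^9 = 9.766 mV.
(1.980 − 0)/0.00976562 = 202.7520; ⌊·⌋ gives code 202.
V_rec = 0 + 202·0.00976562 = 1.9726562 V.
V_in − V_rec = 0.00734375 V = 7.344 mV.

7.344 mV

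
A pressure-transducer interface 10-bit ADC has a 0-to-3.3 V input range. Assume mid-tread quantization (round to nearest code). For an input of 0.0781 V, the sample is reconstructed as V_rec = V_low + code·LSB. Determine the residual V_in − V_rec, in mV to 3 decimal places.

Step size: 3.3 V ÷ 2^10 = 3.223 mV.
(V_in − V_low)/LSB = (0.0781 − 0)/0.00322266 = 24.2347 → code 24 (round).
Code 24 maps back to 0 + 24×0.00322266 V = 0.07734375 V.
Difference: 0.00075625 V → 0.756 mV.

0.756 mV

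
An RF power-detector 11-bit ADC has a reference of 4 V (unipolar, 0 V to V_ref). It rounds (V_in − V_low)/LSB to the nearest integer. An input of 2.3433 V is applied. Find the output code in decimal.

Full-scale span = 4 V; LSB = 4/2^11 = 1.953 mV.
Input sits at 1199.770 steps above V_low.
Round → code 1200.

code 1200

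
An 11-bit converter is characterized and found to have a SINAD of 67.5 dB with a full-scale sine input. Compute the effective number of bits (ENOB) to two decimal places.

ENOB = (SINAD − 1.76) / 6.02 = (67.5 − 1.76)/6.02 = 10.920.

10.92 bits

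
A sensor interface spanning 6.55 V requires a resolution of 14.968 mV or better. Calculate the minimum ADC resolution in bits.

Number of steps required ≥ 6.55 V / 14.968 mV = 437.60.
Need 2^N ≥ 437.60; 2^8 = 256, 2^9 = 512.
Minimum N = 9.

9 bits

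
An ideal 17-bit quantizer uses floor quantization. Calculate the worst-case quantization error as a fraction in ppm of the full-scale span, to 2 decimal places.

7.63 ppm

Truncating → worst-case error = 1 LSB = V_FS/2^17, so 1e+06/131072 = 7.62939 ppm of full scale.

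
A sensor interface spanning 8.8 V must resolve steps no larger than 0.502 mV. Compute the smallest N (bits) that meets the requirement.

Number of steps required ≥ 8.8 V / 0.502 mV = 17529.88.
Need 2^N ≥ 17529.88; 2^14 = 16384, 2^15 = 32768.
Minimum N = 15.

15 bits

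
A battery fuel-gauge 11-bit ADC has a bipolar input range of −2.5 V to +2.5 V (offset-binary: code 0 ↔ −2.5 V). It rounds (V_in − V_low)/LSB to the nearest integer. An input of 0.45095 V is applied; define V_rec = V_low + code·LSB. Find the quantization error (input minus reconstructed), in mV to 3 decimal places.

Step size: 5 V ÷ 2^11 = 2.441 mV.
(0.45095 − (−2.5))/0.00244141 = 1208.7091; round gives code 1209.
Code 1209 maps back to (−2.5) + 1209×0.00244141 V = 0.45166016 V.
Error = 0.45095 − 0.45166016 = -0.000710156 V = -0.710 mV.

-0.710 mV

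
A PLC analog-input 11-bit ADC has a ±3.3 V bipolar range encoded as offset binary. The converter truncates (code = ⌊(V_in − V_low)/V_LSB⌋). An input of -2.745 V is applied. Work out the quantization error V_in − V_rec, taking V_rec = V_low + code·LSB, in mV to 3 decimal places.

0.703 mV

LSB = 6.6/2^11 = 3.223 mV.
Scaled input = 172.2182 LSBs, so code = 172.
V_rec = (−3.3) + 172·0.00322266 = -2.7457031 V.
Error = -2.745 − (−2.7457031) = 0.000703125 V = 0.703 mV.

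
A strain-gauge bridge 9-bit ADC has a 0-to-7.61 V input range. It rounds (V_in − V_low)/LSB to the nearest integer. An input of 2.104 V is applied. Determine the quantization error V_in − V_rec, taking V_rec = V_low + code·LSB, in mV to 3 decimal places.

LSB = 7.61/2^9 = 14.863 mV.
(2.104 − 0)/0.0148633 = 141.5569; round gives code 142.
Code 142 maps back to 0 + 142×0.0148633 V = 2.1105859 V.
Difference: -0.00658594 V → -6.586 mV.

-6.586 mV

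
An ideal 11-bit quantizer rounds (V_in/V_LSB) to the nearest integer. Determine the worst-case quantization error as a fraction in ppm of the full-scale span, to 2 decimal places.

244.14 ppm

Rounding → worst-case error = ½ LSB = V_FS/2^12, so 1e+06/4096 = 244.141 ppm of full scale.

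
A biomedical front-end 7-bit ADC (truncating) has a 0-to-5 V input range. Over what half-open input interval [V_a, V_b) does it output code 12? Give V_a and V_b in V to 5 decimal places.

[0.46875 V, 0.50781 V)

LSB = 5/2^7 = 39.062 mV.
V_a = V_low + 12·LSB = 0.46875 V; V_b = V_low + 13·LSB = 0.507812 V.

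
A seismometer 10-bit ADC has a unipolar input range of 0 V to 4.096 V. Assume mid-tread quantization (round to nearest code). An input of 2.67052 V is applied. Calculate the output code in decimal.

LSB = 4.096 V / 1024 = 4.000 mV.
(V_in − V_low)/LSB = (2.67052 − 0) / 0.004 = 667.630.
round(667.630) = 668.

code 668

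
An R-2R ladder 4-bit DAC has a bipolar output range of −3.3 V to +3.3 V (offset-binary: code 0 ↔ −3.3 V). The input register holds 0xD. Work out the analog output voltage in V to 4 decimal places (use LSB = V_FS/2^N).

2.0625 V

LSB = 6.6 V / 2^4 = 412.500 mV.
Code 0xD = 13 decimal.
V_out = (−3.3) + 13 × 0.4125 V = 2.0625 V.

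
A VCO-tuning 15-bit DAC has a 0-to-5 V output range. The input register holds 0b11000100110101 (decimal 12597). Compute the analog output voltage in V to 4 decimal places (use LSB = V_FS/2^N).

LSB = 5 V / 2^15 = 152.59 µV.
Code 0b11000100110101 = 12597 decimal.
V_out = 0 + 12597 × 0.000152588 V = 1.92215 V.

1.9221 V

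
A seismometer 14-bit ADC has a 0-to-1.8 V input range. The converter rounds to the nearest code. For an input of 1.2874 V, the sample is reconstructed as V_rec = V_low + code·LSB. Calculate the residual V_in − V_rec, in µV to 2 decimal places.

22.07 µV

One LSB is 1.8 V / 16384 = 109.86 µV.
Scaled input = 11718.2009 LSBs, so code = 11718.
Code 11718 maps back to 0 + 11718×0.000109863 V = 1.2873779 V.
Error = 1.2874 − 1.2873779 = 2.20703e-05 V = 22.07 µV.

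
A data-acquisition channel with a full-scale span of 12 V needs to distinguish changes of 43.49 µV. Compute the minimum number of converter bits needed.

19 bits

Number of steps required ≥ 12 V / 43.49 µV = 275925.50.
Need 2^N ≥ 275925.50; 2^18 = 262144, 2^19 = 524288.
Minimum N = 19.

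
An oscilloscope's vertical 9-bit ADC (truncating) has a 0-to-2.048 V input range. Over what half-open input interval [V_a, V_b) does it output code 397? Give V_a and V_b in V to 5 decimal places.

[1.58800 V, 1.59200 V)

LSB = 2.048/2^9 = 4.000 mV.
V_a = V_low + 397·LSB = 1.588 V; V_b = V_low + 398·LSB = 1.592 V.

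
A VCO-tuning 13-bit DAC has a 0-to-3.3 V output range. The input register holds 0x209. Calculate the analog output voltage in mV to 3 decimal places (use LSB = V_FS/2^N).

209.875 mV

LSB = 3.3 V / 2^13 = 402.83 µV.
Code 0x209 = 521 decimal.
V_out = 0 + 521 × 0.000402832 V = 0.209875 V.
= 209.875 mV.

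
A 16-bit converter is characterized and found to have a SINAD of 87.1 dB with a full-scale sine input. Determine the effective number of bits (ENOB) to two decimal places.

ENOB = (SINAD − 1.76) / 6.02 = (87.1 − 1.76)/6.02 = 14.176.

14.18 bits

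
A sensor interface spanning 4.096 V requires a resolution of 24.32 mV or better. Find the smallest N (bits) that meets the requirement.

Number of steps required ≥ 4.096 V / 24.32 mV = 168.42.
Need 2^N ≥ 168.42; 2^7 = 128, 2^8 = 256.
Minimum N = 8.

8 bits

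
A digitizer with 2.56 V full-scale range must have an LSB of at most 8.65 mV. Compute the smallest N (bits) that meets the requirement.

9 bits

Number of steps required ≥ 2.56 V / 8.65 mV = 295.95.
Need 2^N ≥ 295.95; 2^8 = 256, 2^9 = 512.
Minimum N = 9.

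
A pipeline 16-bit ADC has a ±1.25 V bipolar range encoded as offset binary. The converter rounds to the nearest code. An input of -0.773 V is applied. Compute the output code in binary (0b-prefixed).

LSB = 2.5 V / 65536 = 38.15 µV.
Input sits at 12504.269 steps above V_low.
round(12504.269) = 12504.
In binary (0b-prefixed): 0b11000011011000.

code 0b11000011011000 (decimal 12504)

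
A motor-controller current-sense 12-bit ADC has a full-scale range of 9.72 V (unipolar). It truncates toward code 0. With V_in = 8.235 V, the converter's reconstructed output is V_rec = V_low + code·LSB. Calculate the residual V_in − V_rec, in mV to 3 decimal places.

Step size: 9.72 V ÷ 2^12 = 2.373 mV.
Scaled input = 3470.2222 LSBs, so code = 3470.
V_rec = 0 + 3470·0.00237305 = 8.2344727 V.
V_in − V_rec = 0.000527344 V = 0.527 mV.

0.527 mV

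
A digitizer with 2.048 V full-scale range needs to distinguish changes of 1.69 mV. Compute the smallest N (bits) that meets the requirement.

11 bits

Number of steps required ≥ 2.048 V / 1.69 mV = 1211.83.
Need 2^N ≥ 1211.83; 2^10 = 1024, 2^11 = 2048.
Minimum N = 11.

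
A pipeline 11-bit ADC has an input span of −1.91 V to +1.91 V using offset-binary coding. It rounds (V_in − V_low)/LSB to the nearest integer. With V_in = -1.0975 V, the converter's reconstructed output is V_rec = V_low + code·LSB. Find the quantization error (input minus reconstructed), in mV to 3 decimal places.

-0.742 mV

One LSB is 3.82 V / 2048 = 1.865 mV.
(V_in − V_low)/LSB = (-1.0975 − (−1.91))/0.00186523 = 435.6021 → code 436 (round).
Reconstructed: -1.0967578 V.
V_in − V_rec = -0.000742188 V = -0.742 mV.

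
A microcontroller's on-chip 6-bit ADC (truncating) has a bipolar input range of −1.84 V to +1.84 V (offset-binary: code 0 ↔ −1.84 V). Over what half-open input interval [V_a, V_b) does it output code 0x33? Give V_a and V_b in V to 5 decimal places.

[1.09250 V, 1.15000 V)

LSB = 3.68/2^6 = 57.500 mV.
Code 0x33 = 51 decimal.
V_a = V_low + 51·LSB = 1.0925 V; V_b = V_low + 52·LSB = 1.15 V.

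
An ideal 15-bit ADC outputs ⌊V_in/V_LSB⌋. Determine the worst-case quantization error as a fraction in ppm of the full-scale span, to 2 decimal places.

Truncating → worst-case error = 1 LSB = V_FS/2^15, so 1e+06/32768 = 30.5176 ppm of full scale.

30.52 ppm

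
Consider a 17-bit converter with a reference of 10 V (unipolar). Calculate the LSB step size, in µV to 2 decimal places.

Full-scale span = 10 V.
LSB = 10 / 2^17 = 10 / 131072 = 7.62939e-05 V = 76.29 µV.

76.29 µV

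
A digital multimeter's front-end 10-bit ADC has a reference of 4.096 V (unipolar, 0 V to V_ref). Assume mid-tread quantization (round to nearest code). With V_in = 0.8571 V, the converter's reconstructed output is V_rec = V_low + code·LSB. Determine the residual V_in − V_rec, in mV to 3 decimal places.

One LSB is 4.096 V / 1024 = 4.000 mV.
Scaled input = 214.2750 LSBs, so code = 214.
Reconstructed: 0.856 V.
Difference: 0.0011 V → 1.100 mV.

1.100 mV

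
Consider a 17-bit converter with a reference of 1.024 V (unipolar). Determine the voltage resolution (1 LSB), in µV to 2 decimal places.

7.81 µV

Full-scale span = 1.024 V.
LSB = 1.024 / 2^17 = 1.024 / 131072 = 7.8125e-06 V = 7.81 µV.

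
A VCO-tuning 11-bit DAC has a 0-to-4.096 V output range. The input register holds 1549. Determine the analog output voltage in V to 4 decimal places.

3.0980 V

LSB = 4.096 V / 2^11 = 2.000 mV.
V_out = 0 + 1549 × 0.002 V = 3.098 V.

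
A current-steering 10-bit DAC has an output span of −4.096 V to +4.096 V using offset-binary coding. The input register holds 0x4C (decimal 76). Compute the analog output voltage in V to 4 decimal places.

LSB = 8.192 V / 2^10 = 8.000 mV.
Code 0x4C = 76 decimal.
V_out = (−4.096) + 76 × 0.008 V = -3.488 V.

-3.4880 V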